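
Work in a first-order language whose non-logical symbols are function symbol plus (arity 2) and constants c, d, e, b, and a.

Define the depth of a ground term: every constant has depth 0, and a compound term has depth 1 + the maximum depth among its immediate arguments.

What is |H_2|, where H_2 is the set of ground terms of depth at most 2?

905

Let N_k = |{terms of depth ≤ k}|. Then N_0 = 5 and N_k = 5 + N_{k-1}^2 for k ≥ 1 (one summand per function symbol, arity giving the exponent).
N_0 = 5
N_1 = 5 + 5^2 = 30
N_2 = 5 + 30^2 = 905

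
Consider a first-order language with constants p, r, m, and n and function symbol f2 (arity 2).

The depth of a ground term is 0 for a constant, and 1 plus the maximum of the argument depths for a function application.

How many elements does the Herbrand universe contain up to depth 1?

Write N_k for the number of ground terms of depth ≤ k. A term of depth ≤ k is either a constant or a function symbol applied to arguments of depth ≤ k−1, so N_k = 4 + N_{k-1}^2.
N_0 = 4
N_1 = 4 + 4^2 = 20

20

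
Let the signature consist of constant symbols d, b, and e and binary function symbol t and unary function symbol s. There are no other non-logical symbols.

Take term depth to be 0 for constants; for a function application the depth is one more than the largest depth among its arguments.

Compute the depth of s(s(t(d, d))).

3

depth(t(d, d)) = 1 + max(0, 0) = 1
depth(s(t(d, d))) = 1 + depth(t(d, d)) = 1 + 1 = 2
depth(s(s(t(d, d)))) = 1 + depth(s(t(d, d))) = 1 + 2 = 3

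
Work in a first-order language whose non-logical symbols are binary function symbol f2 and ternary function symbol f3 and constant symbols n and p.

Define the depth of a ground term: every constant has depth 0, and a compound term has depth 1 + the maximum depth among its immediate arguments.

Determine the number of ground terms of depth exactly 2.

2928

Let N_k count ground terms of depth at most k. Each non-constant term of depth ≤ k is some function symbol applied to depth-≤(k−1) arguments, giving N_k = 2 + N_{k-1}^2 + N_{k-1}^3.
N_0 = 2
N_1 = 2 + 2^2 + 2^3 = 14
N_2 = 2 + 14^2 + 14^3 = 2942
Terms of depth exactly 2: N_2 − N_1 = 2942 − 14 = 2928.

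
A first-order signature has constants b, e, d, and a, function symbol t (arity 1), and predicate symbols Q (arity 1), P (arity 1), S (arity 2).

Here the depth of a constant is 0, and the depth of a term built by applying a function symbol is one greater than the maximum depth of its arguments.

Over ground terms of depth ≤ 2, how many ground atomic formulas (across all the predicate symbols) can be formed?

First count ground terms of depth ≤ 2.
Let N_k count ground terms of depth at most k. Each non-constant term of depth ≤ k is some function symbol applied to depth-≤(k−1) arguments, giving N_k = 4 + N_{k-1}.
N_0 = 4
N_1 = 4 + 4 = 8
N_2 = 4 + 8 = 12
So |H| = 12.
A ground atom is a predicate applied to a tuple of terms from H, so the count is the sum over predicates of |H|^arity:
  Q: 12;  P: 12;  S: 12^2 = 144
Total ground atoms: 12 + 12 + 144 = 168.

168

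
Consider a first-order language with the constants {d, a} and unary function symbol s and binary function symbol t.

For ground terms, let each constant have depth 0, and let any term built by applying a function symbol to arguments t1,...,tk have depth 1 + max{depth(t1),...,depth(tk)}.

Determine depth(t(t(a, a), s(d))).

2

depth(t(a, a)) = 1 + max(0, 0) = 1
depth(s(d)) = 1 + depth(d) = 1 + 0 = 1
depth(t(t(a, a), s(d))) = 1 + max(1, 1) = 2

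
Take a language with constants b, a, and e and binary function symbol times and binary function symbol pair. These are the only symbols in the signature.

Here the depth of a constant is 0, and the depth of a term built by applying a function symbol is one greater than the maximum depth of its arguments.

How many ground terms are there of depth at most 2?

885

Write N_k for the number of ground terms of depth ≤ k. A term of depth ≤ k is either a constant or a function symbol applied to arguments of depth ≤ k−1, so N_k = 3 + N_{k-1}^2 + N_{k-1}^2.
N_0 = 3
N_1 = 3 + 3^2 + 3^2 = 21
N_2 = 3 + 21^2 + 21^2 = 885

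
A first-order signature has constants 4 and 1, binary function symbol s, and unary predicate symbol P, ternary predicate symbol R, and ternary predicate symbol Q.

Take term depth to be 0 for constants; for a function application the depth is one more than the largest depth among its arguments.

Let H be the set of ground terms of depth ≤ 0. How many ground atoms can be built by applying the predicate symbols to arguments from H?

18

First count ground terms of depth ≤ 0.
Let N_k count ground terms of depth at most k. Each non-constant term of depth ≤ k is some function symbol applied to depth-≤(k−1) arguments, giving N_k = 2 + N_{k-1}^2.
N_0 = 2
Explicitly: 4, 1.
So |H| = 2.
For each predicate symbol, the number of ground atoms is |H| raised to its arity; summing:
  P: 2;  R: 2^3 = 8;  Q: 2^3 = 8
Total ground atoms: 2 + 8 + 8 = 18.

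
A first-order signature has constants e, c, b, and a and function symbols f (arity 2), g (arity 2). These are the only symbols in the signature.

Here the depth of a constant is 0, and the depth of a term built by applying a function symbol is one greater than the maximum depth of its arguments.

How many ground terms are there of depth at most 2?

2596

Let N_k count ground terms of depth at most k. Each non-constant term of depth ≤ k is some function symbol applied to depth-≤(k−1) arguments, giving N_k = 4 + N_{k-1}^2 + N_{k-1}^2.
N_0 = 4
N_1 = 4 + 4^2 + 4^2 = 36
N_2 = 4 + 36^2 + 36^2 = 2596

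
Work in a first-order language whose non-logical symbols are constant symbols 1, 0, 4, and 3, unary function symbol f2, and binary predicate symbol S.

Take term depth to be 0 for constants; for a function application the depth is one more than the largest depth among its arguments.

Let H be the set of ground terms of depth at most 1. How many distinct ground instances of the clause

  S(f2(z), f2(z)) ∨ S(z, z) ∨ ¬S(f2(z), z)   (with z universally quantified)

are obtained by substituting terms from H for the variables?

Ground terms of depth ≤ 1:
  Count level by level. With function symbols f2/1, the terms of depth ≤ k are the 4 constants together with each function applied to depth-≤(k−1) tuples, so N_k = 4 + N_{k-1}.
  N_0 = 4
  N_1 = 4 + 4 = 8
So there are 8 ground terms available for substitution.
The variable z ranges independently over the available ground terms, and distinct assignments produce distinct instances.
Number of ground instances = 8.

8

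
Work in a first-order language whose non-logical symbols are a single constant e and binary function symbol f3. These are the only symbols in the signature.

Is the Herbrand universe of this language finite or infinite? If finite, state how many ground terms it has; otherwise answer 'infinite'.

infinite

The signature has at least one function symbol (f3, arity 2) and at least one constant (e).
Iterating f3 gives infinitely many distinct ground terms: e, f3(e, e), f3(f3(e, e), f3(e, e)), ...
So the Herbrand universe is infinite.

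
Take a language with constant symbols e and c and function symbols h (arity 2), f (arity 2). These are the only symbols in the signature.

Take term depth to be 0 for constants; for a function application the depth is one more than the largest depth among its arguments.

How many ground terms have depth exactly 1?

8

Count level by level. With function symbols h/2, f/2, the terms of depth ≤ k are the 2 constants together with each function applied to depth-≤(k−1) tuples, so N_k = 2 + N_{k-1}^2 + N_{k-1}^2.
N_0 = 2
N_1 = 2 + 2^2 + 2^2 = 10
Terms of depth exactly 1: N_1 − N_0 = 10 − 2 = 8.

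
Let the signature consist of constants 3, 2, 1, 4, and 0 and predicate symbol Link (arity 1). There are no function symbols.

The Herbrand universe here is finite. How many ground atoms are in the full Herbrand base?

With no function symbols, the Herbrand universe is just the 5 constants.
Ground atoms per predicate: Link: 5.
Herbrand base size = 5 = 5.

5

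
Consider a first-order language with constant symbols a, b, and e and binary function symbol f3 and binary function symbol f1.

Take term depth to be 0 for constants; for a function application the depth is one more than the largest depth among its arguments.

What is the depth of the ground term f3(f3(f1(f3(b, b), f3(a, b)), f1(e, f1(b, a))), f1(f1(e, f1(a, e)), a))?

4

depth(f3(b, b)) = 1 + max(0, 0) = 1
depth(f3(a, b)) = 1 + max(0, 0) = 1
depth(f1(f3(b, b), f3(a, b))) = 1 + max(1, 1) = 2
depth(f1(b, a)) = 1 + max(0, 0) = 1
depth(f1(e, f1(b, a))) = 1 + max(0, 1) = 2
depth(f3(f1(f3(b, b), f3(a, b)), f1(e, f1(b, a)))) = 1 + max(2, 2) = 3
depth(f1(a, e)) = 1 + max(0, 0) = 1
depth(f1(e, f1(a, e))) = 1 + max(0, 1) = 2
depth(f1(f1(e, f1(a, e)), a)) = 1 + max(2, 0) = 3
depth(f3(f3(f1(f3(b, b), f3(a, b)), f1(e, f1(b, a))), f1(f1(e, f1(a, e)), a))) = 1 + max(3, 3) = 4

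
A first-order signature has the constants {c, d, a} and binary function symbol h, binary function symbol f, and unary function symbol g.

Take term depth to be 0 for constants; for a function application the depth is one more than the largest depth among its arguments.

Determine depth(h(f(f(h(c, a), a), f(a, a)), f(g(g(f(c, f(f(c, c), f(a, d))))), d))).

depth(h(c, a)) = 1 + max(0, 0) = 1
depth(f(h(c, a), a)) = 1 + max(1, 0) = 2
depth(f(a, a)) = 1 + max(0, 0) = 1
depth(f(f(h(c, a), a), f(a, a))) = 1 + max(2, 1) = 3
depth(f(c, c)) = 1 + max(0, 0) = 1
depth(f(a, d)) = 1 + max(0, 0) = 1
depth(f(f(c, c), f(a, d))) = 1 + max(1, 1) = 2
depth(f(c, f(f(c, c), f(a, d)))) = 1 + max(0, 2) = 3
depth(g(f(c, f(f(c, c), f(a, d))))) = 1 + depth(f(c, f(f(c, c), f(a, d)))) = 1 + 3 = 4
depth(g(g(f(c, f(f(c, c), f(a, d)))))) = 1 + depth(g(f(c, f(f(c, c), f(a, d))))) = 1 + 4 = 5
depth(f(g(g(f(c, f(f(c, c), f(a, d))))), d)) = 1 + max(5, 0) = 6
depth(h(f(f(h(c, a), a), f(a, a)), f(g(g(f(c, f(f(c, c), f(a, d))))), d))) = 1 + max(3, 6) = 7

7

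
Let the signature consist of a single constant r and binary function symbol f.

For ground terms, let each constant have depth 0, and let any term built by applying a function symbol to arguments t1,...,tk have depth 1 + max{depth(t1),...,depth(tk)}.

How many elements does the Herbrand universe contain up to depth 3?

26

If N_k denotes the number of depth-≤k ground terms, the 1 constant gives N_0 = 1, and each function symbol of arity r contributes N_{k-1}^r new terms at level k: N_k = 1 + N_{k-1}^2.
N_0 = 1
N_1 = 1 + 1^2 = 2
N_2 = 1 + 2^2 = 5
N_3 = 1 + 5^2 = 26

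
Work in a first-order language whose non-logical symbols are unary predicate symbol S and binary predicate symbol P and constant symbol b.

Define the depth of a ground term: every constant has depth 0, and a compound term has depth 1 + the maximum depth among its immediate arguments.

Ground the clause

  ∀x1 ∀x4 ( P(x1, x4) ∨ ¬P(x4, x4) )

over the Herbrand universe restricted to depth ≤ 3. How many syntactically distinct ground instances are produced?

Ground terms of depth ≤ 3:
  With no function symbols every ground term is a constant, so there is exactly 1 ground term at every depth bound.
  N_0 = 1
  N_1 = 1
  N_2 = 1
  N_3 = 1
  Explicitly: b.
So there is exactly 1 ground term available for substitution.
There are 2 variables to instantiate (x1, x4), each occurring in at least one literal, so different choices give different ground instances.
Number of ground instances = 1^2 = 1.

1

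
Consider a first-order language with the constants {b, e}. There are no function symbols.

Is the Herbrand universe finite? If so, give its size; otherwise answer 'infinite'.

2

There are no function symbols, so every ground term is one of the 2 constants.
The Herbrand universe is {b, e}, which is finite with 2 elements.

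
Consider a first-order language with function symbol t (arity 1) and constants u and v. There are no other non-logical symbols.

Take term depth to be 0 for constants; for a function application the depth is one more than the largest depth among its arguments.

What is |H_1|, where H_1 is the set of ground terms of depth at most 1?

Count level by level. With function symbols t/1, the terms of depth ≤ k are the 2 constants together with each function applied to depth-≤(k−1) tuples, so N_k = 2 + N_{k-1}.
N_0 = 2
N_1 = 2 + 2 = 4

4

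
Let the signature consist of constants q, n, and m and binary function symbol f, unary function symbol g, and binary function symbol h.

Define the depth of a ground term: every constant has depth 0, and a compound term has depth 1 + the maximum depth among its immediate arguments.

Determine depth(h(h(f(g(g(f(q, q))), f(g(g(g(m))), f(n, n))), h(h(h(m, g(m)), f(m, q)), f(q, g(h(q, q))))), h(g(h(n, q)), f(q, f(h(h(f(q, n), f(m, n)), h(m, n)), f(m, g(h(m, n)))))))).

depth(f(q, q)) = 1 + max(0, 0) = 1
depth(g(f(q, q))) = 1 + depth(f(q, q)) = 1 + 1 = 2
depth(g(g(f(q, q)))) = 1 + depth(g(f(q, q))) = 1 + 2 = 3
depth(g(m)) = 1 + depth(m) = 1 + 0 = 1
depth(g(g(m))) = 1 + depth(g(m)) = 1 + 1 = 2
depth(g(g(g(m)))) = 1 + depth(g(g(m))) = 1 + 2 = 3
depth(f(n, n)) = 1 + max(0, 0) = 1
depth(f(g(g(g(m))), f(n, n))) = 1 + max(3, 1) = 4
depth(f(g(g(f(q, q))), f(g(g(g(m))), f(n, n)))) = 1 + max(3, 4) = 5
depth(h(m, g(m))) = 1 + max(0, 1) = 2
depth(f(m, q)) = 1 + max(0, 0) = 1
depth(h(h(m, g(m)), f(m, q))) = 1 + max(2, 1) = 3
depth(h(q, q)) = 1 + max(0, 0) = 1
depth(g(h(q, q))) = 1 + depth(h(q, q)) = 1 + 1 = 2
depth(f(q, g(h(q, q)))) = 1 + max(0, 2) = 3
depth(h(h(h(m, g(m)), f(m, q)), f(q, g(h(q, q))))) = 1 + max(3, 3) = 4
depth(h(f(g(g(f(q, q))), f(g(g(g(m))), f(n, n))), h(h(h(m, g(m)), f(m, q)), f(q, g(h(q, q)))))) = 1 + max(5, 4) = 6
depth(h(n, q)) = 1 + max(0, 0) = 1
depth(g(h(n, q))) = 1 + depth(h(n, q)) = 1 + 1 = 2
depth(f(q, n)) = 1 + max(0, 0) = 1
depth(f(m, n)) = 1 + max(0, 0) = 1
depth(h(f(q, n), f(m, n))) = 1 + max(1, 1) = 2
depth(h(m, n)) = 1 + max(0, 0) = 1
depth(h(h(f(q, n), f(m, n)), h(m, n))) = 1 + max(2, 1) = 3
depth(g(h(m, n))) = 1 + depth(h(m, n)) = 1 + 1 = 2
depth(f(m, g(h(m, n)))) = 1 + max(0, 2) = 3
depth(f(h(h(f(q, n), f(m, n)), h(m, n)), f(m, g(h(m, n))))) = 1 + max(3, 3) = 4
depth(f(q, f(h(h(f(q, n), f(m, n)), h(m, n)), f(m, g(h(m, n)))))) = 1 + max(0, 4) = 5
depth(h(g(h(n, q)), f(q, f(h(h(f(q, n), f(m, n)), h(m, n)), f(m, g(h(m, n))))))) = 1 + max(2, 5) = 6
depth(h(h(f(g(g(f(q, q))), f(g(g(g(m))), f(n, n))), h(h(h(m, g(m)), f(m, q)), f(q, g(h(q, q))))), h(g(h(n, q)), f(q, f(h(h(f(q, n), f(m, n)), h(m, n)), f(m, g(h(m, n)))))))) = 1 + max(6, 6) = 7

7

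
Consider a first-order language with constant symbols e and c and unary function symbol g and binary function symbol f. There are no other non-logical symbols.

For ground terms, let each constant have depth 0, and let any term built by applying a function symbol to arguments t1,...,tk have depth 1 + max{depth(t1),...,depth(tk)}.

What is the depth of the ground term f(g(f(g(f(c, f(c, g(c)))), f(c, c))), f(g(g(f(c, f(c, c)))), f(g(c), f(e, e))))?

7

depth(g(c)) = 1 + depth(c) = 1 + 0 = 1
depth(f(c, g(c))) = 1 + max(0, 1) = 2
depth(f(c, f(c, g(c)))) = 1 + max(0, 2) = 3
depth(g(f(c, f(c, g(c))))) = 1 + depth(f(c, f(c, g(c)))) = 1 + 3 = 4
depth(f(c, c)) = 1 + max(0, 0) = 1
depth(f(g(f(c, f(c, g(c)))), f(c, c))) = 1 + max(4, 1) = 5
depth(g(f(g(f(c, f(c, g(c)))), f(c, c)))) = 1 + depth(f(g(f(c, f(c, g(c)))), f(c, c))) = 1 + 5 = 6
depth(f(c, f(c, c))) = 1 + max(0, 1) = 2
depth(g(f(c, f(c, c)))) = 1 + depth(f(c, f(c, c))) = 1 + 2 = 3
depth(g(g(f(c, f(c, c))))) = 1 + depth(g(f(c, f(c, c)))) = 1 + 3 = 4
depth(f(e, e)) = 1 + max(0, 0) = 1
depth(f(g(c), f(e, e))) = 1 + max(1, 1) = 2
depth(f(g(g(f(c, f(c, c)))), f(g(c), f(e, e)))) = 1 + max(4, 2) = 5
depth(f(g(f(g(f(c, f(c, g(c)))), f(c, c))), f(g(g(f(c, f(c, c)))), f(g(c), f(e, e))))) = 1 + max(6, 5) = 7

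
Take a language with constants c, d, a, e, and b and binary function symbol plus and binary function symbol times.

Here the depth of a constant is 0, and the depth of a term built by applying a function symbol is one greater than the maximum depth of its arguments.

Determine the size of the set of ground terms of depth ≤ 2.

6055

Let N_k count ground terms of depth at most k. Each non-constant term of depth ≤ k is some function symbol applied to depth-≤(k−1) arguments, giving N_k = 5 + N_{k-1}^2 + N_{k-1}^2.
N_0 = 5
N_1 = 5 + 5^2 + 5^2 = 55
N_2 = 5 + 55^2 + 55^2 = 6055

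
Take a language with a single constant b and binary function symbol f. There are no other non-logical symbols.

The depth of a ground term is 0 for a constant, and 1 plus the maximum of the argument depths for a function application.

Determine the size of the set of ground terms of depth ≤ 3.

Let N_k = |{terms of depth ≤ k}|. Then N_0 = 1 and N_k = 1 + N_{k-1}^2 for k ≥ 1 (one summand per function symbol, arity giving the exponent).
N_0 = 1
N_1 = 1 + 1^2 = 2
N_2 = 1 + 2^2 = 5
N_3 = 1 + 5^2 = 26

26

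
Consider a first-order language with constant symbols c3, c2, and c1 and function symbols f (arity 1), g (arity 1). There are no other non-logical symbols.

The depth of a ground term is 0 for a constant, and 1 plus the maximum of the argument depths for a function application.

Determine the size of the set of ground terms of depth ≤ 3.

Write N_k for the number of ground terms of depth ≤ k. A term of depth ≤ k is either a constant or a function symbol applied to arguments of depth ≤ k−1, so N_k = 3 + N_{k-1} + N_{k-1}.
N_0 = 3
N_1 = 3 + 3 + 3 = 9
N_2 = 3 + 9 + 9 = 21
N_3 = 3 + 21 + 21 = 45

45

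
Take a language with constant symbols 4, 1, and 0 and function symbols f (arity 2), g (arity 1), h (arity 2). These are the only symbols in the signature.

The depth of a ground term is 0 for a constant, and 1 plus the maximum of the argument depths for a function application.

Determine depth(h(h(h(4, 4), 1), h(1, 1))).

3

depth(h(4, 4)) = 1 + max(0, 0) = 1
depth(h(h(4, 4), 1)) = 1 + max(1, 0) = 2
depth(h(1, 1)) = 1 + max(0, 0) = 1
depth(h(h(h(4, 4), 1), h(1, 1))) = 1 + max(2, 1) = 3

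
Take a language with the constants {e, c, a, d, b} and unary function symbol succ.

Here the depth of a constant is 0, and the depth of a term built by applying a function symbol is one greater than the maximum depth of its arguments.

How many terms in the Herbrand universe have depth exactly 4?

If N_k denotes the number of depth-≤k ground terms, the 5 constants give N_0 = 5, and each function symbol of arity r contributes N_{k-1}^r new terms at level k: N_k = 5 + N_{k-1}.
N_0 = 5
N_1 = 5 + 5 = 10
N_2 = 5 + 10 = 15
N_3 = 5 + 15 = 20
N_4 = 5 + 20 = 25
Terms of depth exactly 4: N_4 − N_3 = 25 − 20 = 5.

5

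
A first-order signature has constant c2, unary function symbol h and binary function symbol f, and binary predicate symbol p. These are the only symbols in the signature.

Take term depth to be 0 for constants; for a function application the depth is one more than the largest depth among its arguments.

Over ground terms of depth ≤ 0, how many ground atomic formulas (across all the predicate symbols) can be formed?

1

First count ground terms of depth ≤ 0.
Write N_k for the number of ground terms of depth ≤ k. A term of depth ≤ k is either a constant or a function symbol applied to arguments of depth ≤ k−1, so N_k = 1 + N_{k-1} + N_{k-1}^2.
N_0 = 1
Explicitly: c2.
So |H| = 1.
Ground atoms are formed by filling each argument slot of a predicate with a term from H, so an r-ary predicate gives |H|^r atoms:
  p: 1^2 = 1
Total ground atoms: 1.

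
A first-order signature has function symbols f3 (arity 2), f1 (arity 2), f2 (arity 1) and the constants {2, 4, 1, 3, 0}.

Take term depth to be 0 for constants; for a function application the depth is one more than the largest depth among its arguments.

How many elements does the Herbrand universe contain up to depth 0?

Let N_k count ground terms of depth at most k. Each non-constant term of depth ≤ k is some function symbol applied to depth-≤(k−1) arguments, giving N_k = 5 + N_{k-1}^2 + N_{k-1}^2 + N_{k-1}.
N_0 = 5

5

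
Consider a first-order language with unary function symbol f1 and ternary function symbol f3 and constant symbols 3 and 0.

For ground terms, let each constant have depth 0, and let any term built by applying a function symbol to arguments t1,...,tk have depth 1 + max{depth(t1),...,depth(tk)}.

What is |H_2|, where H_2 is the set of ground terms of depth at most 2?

Let N_k = |{terms of depth ≤ k}|. Then N_0 = 2 and N_k = 2 + N_{k-1} + N_{k-1}^3 for k ≥ 1 (one summand per function symbol, arity giving the exponent).
N_0 = 2
N_1 = 2 + 2 + 2^3 = 12
N_2 = 2 + 12 + 12^3 = 1742

1742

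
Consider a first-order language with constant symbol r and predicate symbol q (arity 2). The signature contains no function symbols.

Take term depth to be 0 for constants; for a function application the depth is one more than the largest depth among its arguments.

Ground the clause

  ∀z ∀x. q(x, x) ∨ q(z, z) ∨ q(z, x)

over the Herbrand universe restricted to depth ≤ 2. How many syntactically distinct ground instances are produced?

Ground terms of depth ≤ 2:
  With no function symbols every ground term is a constant, so there is exactly 1 ground term at every depth bound.
  N_0 = 1
  N_1 = 1
  N_2 = 1
So there is exactly 1 ground term available for substitution.
The clause has 2 distinct variables (z, x), each appearing in the body. In the free term algebra distinct substitutions yield syntactically distinct ground instances.
Number of ground instances = 1^2 = 1.

1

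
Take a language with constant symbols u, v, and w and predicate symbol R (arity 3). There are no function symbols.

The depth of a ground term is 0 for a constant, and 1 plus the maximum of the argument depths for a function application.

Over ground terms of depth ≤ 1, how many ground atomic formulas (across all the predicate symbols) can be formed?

First count ground terms of depth ≤ 1.
With no function symbols every ground term is a constant, so there are exactly 3 ground terms at every depth bound.
N_0 = 3
N_1 = 3
So |H| = 3.
For each predicate symbol, the number of ground atoms is |H| raised to its arity; summing:
  R: 3^3 = 27
Total ground atoms: 27.

27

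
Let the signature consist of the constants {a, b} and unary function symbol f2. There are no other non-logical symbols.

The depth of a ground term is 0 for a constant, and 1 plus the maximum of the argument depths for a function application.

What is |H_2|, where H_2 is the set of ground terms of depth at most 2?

6

Let N_k = |{terms of depth ≤ k}|. Then N_0 = 2 and N_k = 2 + N_{k-1} for k ≥ 1 (one summand per function symbol, arity giving the exponent).
N_0 = 2
N_1 = 2 + 2 = 4
N_2 = 2 + 4 = 6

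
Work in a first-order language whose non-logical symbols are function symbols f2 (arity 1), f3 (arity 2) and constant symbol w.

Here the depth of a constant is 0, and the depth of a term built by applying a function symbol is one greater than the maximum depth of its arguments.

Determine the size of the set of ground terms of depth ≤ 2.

Write N_k for the number of ground terms of depth ≤ k. A term of depth ≤ k is either a constant or a function symbol applied to arguments of depth ≤ k−1, so N_k = 1 + N_{k-1} + N_{k-1}^2.
N_0 = 1
N_1 = 1 + 1 + 1^2 = 3
N_2 = 1 + 3 + 3^2 = 13

13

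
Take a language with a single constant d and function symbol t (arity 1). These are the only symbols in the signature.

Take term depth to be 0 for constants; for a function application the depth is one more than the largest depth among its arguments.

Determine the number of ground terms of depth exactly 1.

1

Count level by level. With function symbols t/1, the terms of depth ≤ k are the 1 constant together with each function applied to depth-≤(k−1) tuples, so N_k = 1 + N_{k-1}.
N_0 = 1
N_1 = 1 + 1 = 2
Terms of depth exactly 1: N_1 − N_0 = 2 − 1 = 1.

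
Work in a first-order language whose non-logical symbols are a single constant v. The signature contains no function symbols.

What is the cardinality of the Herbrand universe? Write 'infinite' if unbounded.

1

There are no function symbols, so the only ground term is the single constant.
The Herbrand universe is {v}, finite with 1 element.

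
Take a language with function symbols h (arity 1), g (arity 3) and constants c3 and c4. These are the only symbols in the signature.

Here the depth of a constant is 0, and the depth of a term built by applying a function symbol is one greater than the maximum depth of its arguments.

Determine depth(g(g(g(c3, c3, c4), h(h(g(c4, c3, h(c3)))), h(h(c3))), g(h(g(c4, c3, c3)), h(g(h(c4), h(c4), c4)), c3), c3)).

depth(g(c3, c3, c4)) = 1 + max(0, 0, 0) = 1
depth(h(c3)) = 1 + depth(c3) = 1 + 0 = 1
depth(g(c4, c3, h(c3))) = 1 + max(0, 0, 1) = 2
depth(h(g(c4, c3, h(c3)))) = 1 + depth(g(c4, c3, h(c3))) = 1 + 2 = 3
depth(h(h(g(c4, c3, h(c3))))) = 1 + depth(h(g(c4, c3, h(c3)))) = 1 + 3 = 4
depth(h(h(c3))) = 1 + depth(h(c3)) = 1 + 1 = 2
depth(g(g(c3, c3, c4), h(h(g(c4, c3, h(c3)))), h(h(c3)))) = 1 + max(1, 4, 2) = 5
depth(g(c4, c3, c3)) = 1 + max(0, 0, 0) = 1
depth(h(g(c4, c3, c3))) = 1 + depth(g(c4, c3, c3)) = 1 + 1 = 2
depth(h(c4)) = 1 + depth(c4) = 1 + 0 = 1
depth(g(h(c4), h(c4), c4)) = 1 + max(1, 1, 0) = 2
depth(h(g(h(c4), h(c4), c4))) = 1 + depth(g(h(c4), h(c4), c4)) = 1 + 2 = 3
depth(g(h(g(c4, c3, c3)), h(g(h(c4), h(c4), c4)), c3)) = 1 + max(2, 3, 0) = 4
depth(g(g(g(c3, c3, c4), h(h(g(c4, c3, h(c3)))), h(h(c3))), g(h(g(c4, c3, c3)), h(g(h(c4), h(c4), c4)), c3), c3)) = 1 + max(5, 4, 0) = 6

6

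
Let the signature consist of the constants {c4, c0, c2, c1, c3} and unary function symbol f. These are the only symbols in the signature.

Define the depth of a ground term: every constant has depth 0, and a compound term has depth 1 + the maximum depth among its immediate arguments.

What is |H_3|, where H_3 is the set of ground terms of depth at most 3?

20

Let N_k = |{terms of depth ≤ k}|. Then N_0 = 5 and N_k = 5 + N_{k-1} for k ≥ 1 (one summand per function symbol, arity giving the exponent).
N_0 = 5
N_1 = 5 + 5 = 10
N_2 = 5 + 10 = 15
N_3 = 5 + 15 = 20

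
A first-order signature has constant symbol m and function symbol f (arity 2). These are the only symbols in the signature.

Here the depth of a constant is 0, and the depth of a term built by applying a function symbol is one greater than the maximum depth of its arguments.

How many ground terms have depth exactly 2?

3

If N_k denotes the number of depth-≤k ground terms, the 1 constant gives N_0 = 1, and each function symbol of arity r contributes N_{k-1}^r new terms at level k: N_k = 1 + N_{k-1}^2.
N_0 = 1
N_1 = 1 + 1^2 = 2
N_2 = 1 + 2^2 = 5
Terms of depth exactly 2: N_2 − N_1 = 5 − 2 = 3.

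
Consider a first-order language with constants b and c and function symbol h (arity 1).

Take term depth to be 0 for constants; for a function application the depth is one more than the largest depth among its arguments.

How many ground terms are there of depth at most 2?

6

Let N_k count ground terms of depth at most k. Each non-constant term of depth ≤ k is some function symbol applied to depth-≤(k−1) arguments, giving N_k = 2 + N_{k-1}.
N_0 = 2
N_1 = 2 + 2 = 4
N_2 = 2 + 4 = 6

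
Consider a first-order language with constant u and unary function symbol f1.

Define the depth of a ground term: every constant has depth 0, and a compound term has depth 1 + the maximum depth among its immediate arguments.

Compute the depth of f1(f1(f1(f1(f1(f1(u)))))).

depth(f1(u)) = 1 + depth(u) = 1 + 0 = 1
depth(f1(f1(u))) = 1 + depth(f1(u)) = 1 + 1 = 2
depth(f1(f1(f1(u)))) = 1 + depth(f1(f1(u))) = 1 + 2 = 3
depth(f1(f1(f1(f1(u))))) = 1 + depth(f1(f1(f1(u)))) = 1 + 3 = 4
depth(f1(f1(f1(f1(f1(u)))))) = 1 + depth(f1(f1(f1(f1(u))))) = 1 + 4 = 5
depth(f1(f1(f1(f1(f1(f1(u))))))) = 1 + depth(f1(f1(f1(f1(f1(u)))))) = 1 + 5 = 6

6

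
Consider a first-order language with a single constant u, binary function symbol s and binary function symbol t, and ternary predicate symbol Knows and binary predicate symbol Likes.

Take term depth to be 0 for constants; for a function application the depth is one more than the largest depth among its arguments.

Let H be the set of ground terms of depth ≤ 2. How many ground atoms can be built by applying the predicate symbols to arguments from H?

7220

First count ground terms of depth ≤ 2.
Write N_k for the number of ground terms of depth ≤ k. A term of depth ≤ k is either a constant or a function symbol applied to arguments of depth ≤ k−1, so N_k = 1 + N_{k-1}^2 + N_{k-1}^2.
N_0 = 1
N_1 = 1 + 1^2 + 1^2 = 3
N_2 = 1 + 3^2 + 3^2 = 19
So |H| = 19.
Each predicate of arity r yields |H|^r ground atoms (one per choice of an r-tuple from H):
  Knows: 19^3 = 6859;  Likes: 19^2 = 361
Total ground atoms: 6859 + 361 = 7220.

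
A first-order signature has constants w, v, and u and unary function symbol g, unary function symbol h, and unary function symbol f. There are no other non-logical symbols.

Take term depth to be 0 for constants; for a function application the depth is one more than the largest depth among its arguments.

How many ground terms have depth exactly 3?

81

Write N_k for the number of ground terms of depth ≤ k. A term of depth ≤ k is either a constant or a function symbol applied to arguments of depth ≤ k−1, so N_k = 3 + N_{k-1} + N_{k-1} + N_{k-1}.
N_0 = 3
N_1 = 3 + 3 + 3 + 3 = 12
N_2 = 3 + 12 + 12 + 12 = 39
N_3 = 3 + 39 + 39 + 39 = 120
Terms of depth exactly 3: N_3 − N_2 = 120 − 39 = 81.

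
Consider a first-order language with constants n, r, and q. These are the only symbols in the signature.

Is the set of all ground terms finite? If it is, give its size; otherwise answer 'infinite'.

3

There are no function symbols, so every ground term is one of the 3 constants.
The Herbrand universe is {n, r, q}, which is finite with 3 elements.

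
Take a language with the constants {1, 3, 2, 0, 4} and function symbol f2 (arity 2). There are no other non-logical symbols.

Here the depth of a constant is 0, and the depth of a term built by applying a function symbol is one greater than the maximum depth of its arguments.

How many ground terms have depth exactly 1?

25

Let N_k = |{terms of depth ≤ k}|. Then N_0 = 5 and N_k = 5 + N_{k-1}^2 for k ≥ 1 (one summand per function symbol, arity giving the exponent).
N_0 = 5
N_1 = 5 + 5^2 = 30
Terms of depth exactly 1: N_1 − N_0 = 30 − 5 = 25.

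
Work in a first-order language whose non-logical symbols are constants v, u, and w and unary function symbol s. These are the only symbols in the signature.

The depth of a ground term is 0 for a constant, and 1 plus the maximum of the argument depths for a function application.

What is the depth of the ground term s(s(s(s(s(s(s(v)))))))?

depth(s(v)) = 1 + depth(v) = 1 + 0 = 1
depth(s(s(v))) = 1 + depth(s(v)) = 1 + 1 = 2
depth(s(s(s(v)))) = 1 + depth(s(s(v))) = 1 + 2 = 3
depth(s(s(s(s(v))))) = 1 + depth(s(s(s(v)))) = 1 + 3 = 4
depth(s(s(s(s(s(v)))))) = 1 + depth(s(s(s(s(v))))) = 1 + 4 = 5
depth(s(s(s(s(s(s(v))))))) = 1 + depth(s(s(s(s(s(v)))))) = 1 + 5 = 6
depth(s(s(s(s(s(s(s(v)))))))) = 1 + depth(s(s(s(s(s(s(v))))))) = 1 + 6 = 7

7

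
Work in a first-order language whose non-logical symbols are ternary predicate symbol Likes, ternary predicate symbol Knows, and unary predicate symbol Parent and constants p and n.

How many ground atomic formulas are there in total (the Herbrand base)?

With no function symbols, the Herbrand universe is just the 2 constants.
Ground atoms per predicate: Likes: 2^3 = 8, Knows: 2^3 = 8, Parent: 2.
Herbrand base size = 8 + 8 + 2 = 18.

18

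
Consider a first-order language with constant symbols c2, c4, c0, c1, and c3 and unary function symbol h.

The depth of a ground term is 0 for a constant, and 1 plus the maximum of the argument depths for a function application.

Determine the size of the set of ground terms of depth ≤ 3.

Count level by level. With function symbols h/1, the terms of depth ≤ k are the 5 constants together with each function applied to depth-≤(k−1) tuples, so N_k = 5 + N_{k-1}.
N_0 = 5
N_1 = 5 + 5 = 10
N_2 = 5 + 10 = 15
N_3 = 5 + 15 = 20

20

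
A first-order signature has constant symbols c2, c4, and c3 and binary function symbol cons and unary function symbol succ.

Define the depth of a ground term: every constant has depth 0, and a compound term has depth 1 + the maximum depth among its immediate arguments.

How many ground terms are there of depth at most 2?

243

Let N_k = |{terms of depth ≤ k}|. Then N_0 = 3 and N_k = 3 + N_{k-1}^2 + N_{k-1} for k ≥ 1 (one summand per function symbol, arity giving the exponent).
N_0 = 3
N_1 = 3 + 3^2 + 3 = 15
N_2 = 3 + 15^2 + 15 = 243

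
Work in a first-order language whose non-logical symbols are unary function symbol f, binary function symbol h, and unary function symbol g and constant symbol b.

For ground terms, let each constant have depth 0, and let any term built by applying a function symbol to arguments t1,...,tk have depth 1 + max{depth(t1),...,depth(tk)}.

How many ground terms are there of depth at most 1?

Let N_k = |{terms of depth ≤ k}|. Then N_0 = 1 and N_k = 1 + N_{k-1} + N_{k-1}^2 + N_{k-1} for k ≥ 1 (one summand per function symbol, arity giving the exponent).
N_0 = 1
N_1 = 1 + 1 + 1^2 + 1 = 4
Explicitly: b, f(b), h(b, b), g(b).

4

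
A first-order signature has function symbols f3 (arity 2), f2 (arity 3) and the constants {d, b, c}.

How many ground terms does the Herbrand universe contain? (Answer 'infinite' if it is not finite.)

The signature has at least one function symbol (f3, arity 2) and at least one constant (d).
Iterating f3 gives infinitely many distinct ground terms: d, f3(d, d), f3(f3(d, d), f3(d, d)), ...
So the Herbrand universe is infinite.

infinite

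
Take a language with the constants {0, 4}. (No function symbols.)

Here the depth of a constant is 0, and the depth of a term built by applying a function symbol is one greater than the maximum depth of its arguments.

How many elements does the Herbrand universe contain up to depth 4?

With no function symbols every ground term is a constant, so there are exactly 2 ground terms at every depth bound.
N_0 = 2
N_1 = 2
N_2 = 2
N_3 = 2
N_4 = 2
Explicitly: 0, 4.

2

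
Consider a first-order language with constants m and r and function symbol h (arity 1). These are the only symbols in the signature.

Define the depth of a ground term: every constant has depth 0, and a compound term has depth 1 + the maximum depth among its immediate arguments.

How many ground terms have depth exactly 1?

Let N_k = |{terms of depth ≤ k}|. Then N_0 = 2 and N_k = 2 + N_{k-1} for k ≥ 1 (one summand per function symbol, arity giving the exponent).
N_0 = 2
N_1 = 2 + 2 = 4
Terms of depth exactly 1: N_1 − N_0 = 4 − 2 = 2.

2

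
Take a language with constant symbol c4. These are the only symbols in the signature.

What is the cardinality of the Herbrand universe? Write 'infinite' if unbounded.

There are no function symbols, so the only ground term is the single constant.
The Herbrand universe is {c4}, finite with 1 element.

1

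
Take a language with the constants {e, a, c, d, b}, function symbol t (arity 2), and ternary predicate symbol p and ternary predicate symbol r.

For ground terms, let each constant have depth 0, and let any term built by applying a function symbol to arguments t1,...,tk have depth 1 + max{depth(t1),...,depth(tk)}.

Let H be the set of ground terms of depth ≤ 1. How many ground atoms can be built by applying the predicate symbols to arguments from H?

First count ground terms of depth ≤ 1.
Let N_k = |{terms of depth ≤ k}|. Then N_0 = 5 and N_k = 5 + N_{k-1}^2 for k ≥ 1 (one summand per function symbol, arity giving the exponent).
N_0 = 5
N_1 = 5 + 5^2 = 30
So |H| = 30.
A ground atom is a predicate applied to a tuple of terms from H, so the count is the sum over predicates of |H|^arity:
  p: 30^3 = 27000;  r: 30^3 = 27000
Total ground atoms: 27000 + 27000 = 54000.

54000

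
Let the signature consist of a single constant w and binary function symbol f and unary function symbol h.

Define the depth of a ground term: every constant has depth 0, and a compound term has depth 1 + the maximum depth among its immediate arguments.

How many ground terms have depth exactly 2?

10

If N_k denotes the number of depth-≤k ground terms, the 1 constant gives N_0 = 1, and each function symbol of arity r contributes N_{k-1}^r new terms at level k: N_k = 1 + N_{k-1}^2 + N_{k-1}.
N_0 = 1
N_1 = 1 + 1^2 + 1 = 3
N_2 = 1 + 3^2 + 3 = 13
Terms of depth exactly 2: N_2 − N_1 = 13 − 3 = 10.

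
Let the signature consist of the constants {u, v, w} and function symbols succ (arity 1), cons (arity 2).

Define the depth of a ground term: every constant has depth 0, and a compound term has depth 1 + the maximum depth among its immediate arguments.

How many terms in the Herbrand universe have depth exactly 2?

Let N_k count ground terms of depth at most k. Each non-constant term of depth ≤ k is some function symbol applied to depth-≤(k−1) arguments, giving N_k = 3 + N_{k-1} + N_{k-1}^2.
N_0 = 3
N_1 = 3 + 3 + 3^2 = 15
N_2 = 3 + 15 + 15^2 = 243
Terms of depth exactly 2: N_2 − N_1 = 243 − 15 = 228.

228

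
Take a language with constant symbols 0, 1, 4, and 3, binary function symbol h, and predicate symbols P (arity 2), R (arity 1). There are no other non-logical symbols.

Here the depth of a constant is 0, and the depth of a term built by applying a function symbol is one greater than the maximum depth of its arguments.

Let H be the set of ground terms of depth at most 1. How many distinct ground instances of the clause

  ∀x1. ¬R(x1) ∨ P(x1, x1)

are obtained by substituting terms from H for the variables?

Ground terms of depth ≤ 1:
  If N_k denotes the number of depth-≤k ground terms, the 4 constants give N_0 = 4, and each function symbol of arity r contributes N_{k-1}^r new terms at level k: N_k = 4 + N_{k-1}^2.
  N_0 = 4
  N_1 = 4 + 4^2 = 20
So there are 20 ground terms available for substitution.
The variable x1 ranges independently over the available ground terms, and distinct assignments produce distinct instances.
Number of ground instances = 20.

20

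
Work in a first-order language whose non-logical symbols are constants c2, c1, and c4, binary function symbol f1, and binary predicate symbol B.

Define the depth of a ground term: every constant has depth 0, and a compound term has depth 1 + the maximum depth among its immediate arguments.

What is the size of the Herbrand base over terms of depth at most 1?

144

First count ground terms of depth ≤ 1.
Let N_k = |{terms of depth ≤ k}|. Then N_0 = 3 and N_k = 3 + N_{k-1}^2 for k ≥ 1 (one summand per function symbol, arity giving the exponent).
N_0 = 3
N_1 = 3 + 3^2 = 12
So |H| = 12.
Each predicate of arity r yields |H|^r ground atoms (one per choice of an r-tuple from H):
  B: 12^2 = 144
Total ground atoms: 144.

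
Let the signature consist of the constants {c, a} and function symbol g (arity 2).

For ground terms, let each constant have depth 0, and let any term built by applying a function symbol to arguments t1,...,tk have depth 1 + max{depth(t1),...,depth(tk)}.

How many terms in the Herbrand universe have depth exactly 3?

Let N_k = |{terms of depth ≤ k}|. Then N_0 = 2 and N_k = 2 + N_{k-1}^2 for k ≥ 1 (one summand per function symbol, arity giving the exponent).
N_0 = 2
N_1 = 2 + 2^2 = 6
N_2 = 2 + 6^2 = 38
N_3 = 2 + 38^2 = 1446
Terms of depth exactly 3: N_3 − N_2 = 1446 − 38 = 1408.

1408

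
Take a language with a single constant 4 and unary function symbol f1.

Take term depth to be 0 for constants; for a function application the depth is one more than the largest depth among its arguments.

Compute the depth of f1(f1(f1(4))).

3

depth(f1(4)) = 1 + depth(4) = 1 + 0 = 1
depth(f1(f1(4))) = 1 + depth(f1(4)) = 1 + 1 = 2
depth(f1(f1(f1(4)))) = 1 + depth(f1(f1(4))) = 1 + 2 = 3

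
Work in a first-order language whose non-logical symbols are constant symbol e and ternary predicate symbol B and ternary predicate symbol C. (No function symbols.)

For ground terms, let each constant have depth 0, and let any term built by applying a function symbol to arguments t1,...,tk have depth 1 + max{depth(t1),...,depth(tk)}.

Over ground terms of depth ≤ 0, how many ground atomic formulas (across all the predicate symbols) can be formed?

2

First count ground terms of depth ≤ 0.
With no function symbols every ground term is a constant, so there is exactly 1 ground term at every depth bound.
N_0 = 1
So |H| = 1.
For each predicate symbol, the number of ground atoms is |H| raised to its arity; summing:
  B: 1^3 = 1;  C: 1^3 = 1
Total ground atoms: 1 + 1 = 2.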